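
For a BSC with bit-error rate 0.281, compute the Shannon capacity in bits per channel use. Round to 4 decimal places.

Binary symmetric channel: C = 1 − h₂(ε) where h₂ is the binary entropy function.
h₂(0.281) = −0.281·log₂0.281 − 0.719·log₂0.719 = 0.8568.
C = 1 − 0.8568 = 0.1432 bits per channel use.

0.1432 bits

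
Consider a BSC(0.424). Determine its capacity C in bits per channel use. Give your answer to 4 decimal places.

Binary symmetric channel: C = 1 − h₂(ε) where h₂ is the binary entropy function.
h₂(0.424) = −0.424·log₂0.424 − 0.576·log₂0.576 = 0.9833.
C = 1 − 0.9833 = 0.0167 bits per channel use.

0.0167 bits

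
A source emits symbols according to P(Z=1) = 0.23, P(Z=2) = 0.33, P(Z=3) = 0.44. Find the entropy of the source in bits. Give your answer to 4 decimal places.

H(Z) = −Σ p·log₂ p.
  −(0.23)·log₂(0.23) = 0.48767
  −(0.33)·log₂(0.33) = 0.52782
  −(0.44)·log₂(0.44) = 0.52115
Sum: 0.48767 + 0.52782 + 0.52115 = 1.5366 bits.

1.5366 bits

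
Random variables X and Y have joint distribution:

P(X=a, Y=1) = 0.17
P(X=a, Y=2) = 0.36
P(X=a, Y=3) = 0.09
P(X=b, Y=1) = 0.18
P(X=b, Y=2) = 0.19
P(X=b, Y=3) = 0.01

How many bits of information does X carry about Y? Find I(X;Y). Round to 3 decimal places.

Marginals: p(X) = (0.6200, 0.3800), p(Y) = (0.3500, 0.5500, 0.1000).
I(X;Y) = H(X) + H(Y) − H(X,Y).
H(X) = 0.9580, H(Y) = 1.3367, H(X,Y) = 2.2448.
I(X;Y) = 0.9580 + 1.3367 − 2.2448 = 0.050 bits.

0.050 bits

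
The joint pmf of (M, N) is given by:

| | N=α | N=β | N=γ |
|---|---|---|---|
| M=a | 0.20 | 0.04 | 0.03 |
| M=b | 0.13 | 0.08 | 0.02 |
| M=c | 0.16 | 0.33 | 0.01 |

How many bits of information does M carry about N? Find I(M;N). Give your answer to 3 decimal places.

Marginals: p(M) = (0.2700, 0.2300, 0.5000), p(N) = (0.4900, 0.4500, 0.0600).
I(M;N) = Σ p(x,y)·log₂[p(x,y)/(p(x)p(y))].
  (a,α): 0.20·log₂(1.5117) = 0.1192
  (a,β): 0.04·log₂(0.3292) = -0.0641
  (a,γ): 0.03·log₂(1.8519) = 0.0267
  (b,α): 0.13·log₂(1.1535) = 0.0268
  (b,β): 0.08·log₂(0.7729) = -0.0297
  (b,γ): 0.02·log₂(1.4493) = 0.0107
  (c,α): 0.16·log₂(0.6531) = -0.0984
  (c,β): 0.33·log₂(1.4667) = 0.1823
  (c,γ): 0.01·log₂(0.3333) = -0.0158
Sum = 0.158 bits.

0.158 bits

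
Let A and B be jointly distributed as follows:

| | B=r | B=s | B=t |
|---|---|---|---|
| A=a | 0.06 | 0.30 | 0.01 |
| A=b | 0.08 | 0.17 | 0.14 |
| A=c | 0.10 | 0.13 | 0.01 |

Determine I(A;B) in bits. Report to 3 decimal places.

Marginals: p(A) = (0.3700, 0.3900, 0.2400), p(B) = (0.2400, 0.6000, 0.1600).
I(A;B) = Σ p(x,y)·log₂[p(x,y)/(p(x)p(y))].
  (a,r): 0.06·log₂(0.6757) = -0.0339
  (a,s): 0.30·log₂(1.3514) = 0.1303
  (a,t): 0.01·log₂(0.1689) = -0.0257
  (b,r): 0.08·log₂(0.8547) = -0.0181
  (b,s): 0.17·log₂(0.7265) = -0.0784
  (b,t): 0.14·log₂(2.2436) = 0.1632
  (c,r): 0.10·log₂(1.7361) = 0.0796
  (c,s): 0.13·log₂(0.9028) = -0.0192
  (c,t): 0.01·log₂(0.2604) = -0.0194
Sum = 0.178 bits.

0.178 bits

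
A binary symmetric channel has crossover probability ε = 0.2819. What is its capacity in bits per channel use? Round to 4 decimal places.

0.1420 bits

Binary symmetric channel: C = 1 − h₂(ε) where h₂ is the binary entropy function.
h₂(0.2819) = −0.2819·log₂0.2819 − 0.7181·log₂0.7181 = 0.8580.
C = 1 − 0.8580 = 0.1420 bits per channel use.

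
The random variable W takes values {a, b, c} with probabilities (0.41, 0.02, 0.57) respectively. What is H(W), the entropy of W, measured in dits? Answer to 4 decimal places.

0.3319 dits

H(W) = −Σ p·log₁₀ p.
  −(0.41)·log₁₀(0.41) = 0.15876
  −(0.02)·log₁₀(0.02) = 0.03398
  −(0.57)·log₁₀(0.57) = 0.13915
Sum: 0.15876 + 0.03398 + 0.13915 = 0.3319 dits.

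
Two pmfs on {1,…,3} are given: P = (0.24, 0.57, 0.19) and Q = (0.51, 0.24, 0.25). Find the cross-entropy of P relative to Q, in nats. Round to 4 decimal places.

1.2385 nats

H(P,Q) = −Σ p·ln q.
  −0.24·ln(0.51) = 0.16160
  −0.57·ln(0.24) = 0.81346
  −0.19·ln(0.25) = 0.26340
H(P,Q) = 1.2385 nats.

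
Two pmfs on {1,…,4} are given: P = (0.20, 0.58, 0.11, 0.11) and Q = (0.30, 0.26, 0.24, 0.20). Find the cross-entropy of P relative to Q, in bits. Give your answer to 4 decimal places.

H(P,Q) = −Σ p·log₂ q.
  −0.20·log₂(0.30) = 0.34739
  −0.58·log₂(0.26) = 1.12718
  −0.11·log₂(0.24) = 0.22648
  −0.11·log₂(0.20) = 0.25541
H(P,Q) = 1.9565 bits.

1.9565 bits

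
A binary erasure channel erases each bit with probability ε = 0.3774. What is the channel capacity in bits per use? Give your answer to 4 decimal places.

Binary erasure channel: capacity C = 1 − ε.
C = 1 − 0.3774 = 0.6226 bits per channel use.

0.6226 bits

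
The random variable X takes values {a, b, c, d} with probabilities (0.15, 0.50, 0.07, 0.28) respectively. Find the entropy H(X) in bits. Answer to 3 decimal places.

1.693 bits

H(X) = −Σ p·log₂ p.
  −(0.15)·log₂(0.15) = 0.4105
  −(0.50)·log₂(0.50) = 0.5000
  −(0.07)·log₂(0.07) = 0.2686
  −(0.28)·log₂(0.28) = 0.5142
Sum: 0.4105 + 0.5000 + 0.2686 + 0.5142 = 1.693 bits.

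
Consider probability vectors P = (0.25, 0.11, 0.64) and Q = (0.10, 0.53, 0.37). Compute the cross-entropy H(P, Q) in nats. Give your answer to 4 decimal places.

H(P,Q) = −Σ p·ln q.
  −0.25·ln(0.10) = 0.57565
  −0.11·ln(0.53) = 0.06984
  −0.64·ln(0.37) = 0.63632
H(P,Q) = 1.2818 nats.

1.2818 nats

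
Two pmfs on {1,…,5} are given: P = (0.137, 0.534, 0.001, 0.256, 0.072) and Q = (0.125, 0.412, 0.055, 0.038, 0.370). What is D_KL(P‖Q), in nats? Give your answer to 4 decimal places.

0.5175 nats

D(P‖Q) = Σ p·ln(p/q).
  0.137·ln(0.137/0.125) = 0.01256
  0.534·ln(0.534/0.412) = 0.13850
  0.001·ln(0.001/0.055) = -0.00401
  0.256·ln(0.256/0.038) = 0.48834
  0.072·ln(0.072/0.370) = -0.11785
D(P‖Q) = 0.5175 nats.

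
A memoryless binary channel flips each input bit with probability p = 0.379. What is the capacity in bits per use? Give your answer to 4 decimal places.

0.0427 bits

Binary symmetric channel: C = 1 − h₂(ε) where h₂ is the binary entropy function.
h₂(0.379) = −0.379·log₂0.379 − 0.621·log₂0.621 = 0.9573.
C = 1 − 0.9573 = 0.0427 bits per channel use.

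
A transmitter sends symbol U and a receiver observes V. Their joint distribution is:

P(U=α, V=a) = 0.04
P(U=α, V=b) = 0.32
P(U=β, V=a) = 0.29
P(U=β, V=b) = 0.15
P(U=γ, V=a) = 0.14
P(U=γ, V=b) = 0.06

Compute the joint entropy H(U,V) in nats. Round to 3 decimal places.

H(U,V) = −Σ p(x,y)·ln p(x,y) over all 6 cells.
  cell (α,a): −0.04·ln0.04 = 0.1288
  cell (α,b): −0.32·ln0.32 = 0.3646
  cell (β,a): −0.29·ln0.29 = 0.3590
  cell (β,b): −0.15·ln0.15 = 0.2846
  cell (γ,a): −0.14·ln0.14 = 0.2753
  cell (γ,b): −0.06·ln0.06 = 0.1688
Sum = 1.581 nats.

1.581 nats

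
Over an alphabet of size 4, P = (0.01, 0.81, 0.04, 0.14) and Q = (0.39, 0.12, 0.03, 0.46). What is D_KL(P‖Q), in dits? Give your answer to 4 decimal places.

D(P‖Q) = Σ p·log₁₀(p/q).
  0.01·log₁₀(0.01/0.39) = -0.01591
  0.81·log₁₀(0.81/0.12) = 0.67174
  0.04·log₁₀(0.04/0.03) = 0.00500
  0.14·log₁₀(0.14/0.46) = -0.07233
D(P‖Q) = 0.5885 dits.

0.5885 dits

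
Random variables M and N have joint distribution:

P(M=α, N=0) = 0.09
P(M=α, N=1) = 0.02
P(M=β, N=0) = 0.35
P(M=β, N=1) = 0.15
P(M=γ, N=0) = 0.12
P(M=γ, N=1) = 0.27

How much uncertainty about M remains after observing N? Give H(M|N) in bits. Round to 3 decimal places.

1.254 bits

Marginals: p(M) = (0.1100, 0.5000, 0.3900), p(N) = (0.5600, 0.4400).
H(M|N) = Σ p(N) · H(M|N=·).
  N=0: p=0.5600, H(M|N=0) = 1.3239
  N=1: p=0.4400, H(M|N=1) = 1.1643
Weighted sum = 1.254 bits.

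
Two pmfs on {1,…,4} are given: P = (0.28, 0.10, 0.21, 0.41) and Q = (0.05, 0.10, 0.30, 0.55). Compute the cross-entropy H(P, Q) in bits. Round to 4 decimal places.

2.2607 bits

H(P,Q) = −Σ p·log₂ q.
  −0.28·log₂(0.05) = 1.21014
  −0.10·log₂(0.10) = 0.33219
  −0.21·log₂(0.30) = 0.36476
  −0.41·log₂(0.55) = 0.35362
H(P,Q) = 2.2607 bits.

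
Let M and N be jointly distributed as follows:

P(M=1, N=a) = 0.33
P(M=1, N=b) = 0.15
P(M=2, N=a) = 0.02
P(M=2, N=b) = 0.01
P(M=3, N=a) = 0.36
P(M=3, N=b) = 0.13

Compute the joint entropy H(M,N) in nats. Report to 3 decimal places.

1.408 nats

H(M,N) = −Σ p(x,y)·ln p(x,y) over all 6 cells.
  cell (1,a): −0.33·ln0.33 = 0.3659
  cell (1,b): −0.15·ln0.15 = 0.2846
  cell (2,a): −0.02·ln0.02 = 0.0782
  cell (2,b): −0.01·ln0.01 = 0.0461
  cell (3,a): −0.36·ln0.36 = 0.3678
  cell (3,b): −0.13·ln0.13 = 0.2652
Sum = 1.408 nats.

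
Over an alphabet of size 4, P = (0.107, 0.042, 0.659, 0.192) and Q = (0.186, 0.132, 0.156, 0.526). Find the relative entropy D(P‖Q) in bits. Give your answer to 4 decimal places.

0.9360 bits

D(P‖Q) = Σ p·log₂(p/q).
  0.107·log₂(0.107/0.186) = -0.08535
  0.042·log₂(0.042/0.132) = -0.06939
  0.659·log₂(0.659/0.156) = 1.36988
  0.192·log₂(0.192/0.526) = -0.27916
D(P‖Q) = 0.9360 bits.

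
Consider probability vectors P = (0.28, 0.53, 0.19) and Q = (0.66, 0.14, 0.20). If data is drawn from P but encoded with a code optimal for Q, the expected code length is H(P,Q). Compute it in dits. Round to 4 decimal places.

H(P,Q) = −Σ p·log₁₀ q.
  −0.28·log₁₀(0.66) = 0.05053
  −0.53·log₁₀(0.14) = 0.45255
  −0.19·log₁₀(0.20) = 0.13280
H(P,Q) = 0.6359 dits.

0.6359 dits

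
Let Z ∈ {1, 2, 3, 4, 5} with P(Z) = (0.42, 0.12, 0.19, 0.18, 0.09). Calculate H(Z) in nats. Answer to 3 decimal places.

1.460 nats

H(Z) = −Σ p·ln p.
  −(0.42)·ln(0.42) = 0.3644
  −(0.12)·ln(0.12) = 0.2544
  −(0.19)·ln(0.19) = 0.3155
  −(0.18)·ln(0.18) = 0.3087
  −(0.09)·ln(0.09) = 0.2167
Sum: 0.3644 + 0.2544 + 0.3155 + 0.3087 + 0.2167 = 1.460 nats.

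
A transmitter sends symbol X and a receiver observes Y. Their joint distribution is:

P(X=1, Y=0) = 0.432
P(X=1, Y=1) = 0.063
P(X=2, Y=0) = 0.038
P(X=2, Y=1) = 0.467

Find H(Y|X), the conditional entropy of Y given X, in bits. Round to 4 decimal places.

Marginals: p(X) = (0.4950, 0.5050), p(Y) = (0.4700, 0.5300).
H(Y|X) = Σ p(X) · H(Y|X=·).
  X=1: p=0.4950, H(Y|X=1) = 0.5499
  X=2: p=0.5050, H(Y|X=2) = 0.3852
Weighted sum = 0.4667 bits.

0.4667 bits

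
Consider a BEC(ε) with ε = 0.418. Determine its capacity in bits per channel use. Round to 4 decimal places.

0.5820 bits

Binary erasure channel: capacity C = 1 − ε.
C = 1 − 0.418 = 0.5820 bits per channel use.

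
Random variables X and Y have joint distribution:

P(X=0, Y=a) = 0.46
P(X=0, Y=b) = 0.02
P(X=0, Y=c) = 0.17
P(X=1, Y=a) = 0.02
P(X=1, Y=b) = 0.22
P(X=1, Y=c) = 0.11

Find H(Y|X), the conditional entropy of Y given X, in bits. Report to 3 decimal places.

1.072 bits

Marginals: p(X) = (0.6500, 0.3500), p(Y) = (0.4800, 0.2400, 0.2800).
H(Y|X) = Σ p(X) · H(Y|X=·).
  X=0: p=0.6500, H(Y|X=0) = 1.0136
  X=1: p=0.3500, H(Y|X=1) = 1.1818
Weighted sum = 1.072 bits.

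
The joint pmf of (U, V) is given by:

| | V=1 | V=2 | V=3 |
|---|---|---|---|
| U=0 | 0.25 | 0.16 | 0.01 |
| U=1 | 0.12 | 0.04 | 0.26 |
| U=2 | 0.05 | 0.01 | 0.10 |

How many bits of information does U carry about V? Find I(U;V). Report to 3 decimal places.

Marginals: p(U) = (0.4200, 0.4200, 0.1600), p(V) = (0.4200, 0.2100, 0.3700).
I(U;V) = Σ p(x,y)·log₂[p(x,y)/(p(x)p(y))].
  (0,1): 0.25·log₂(1.4172) = 0.1258
  (0,2): 0.16·log₂(1.8141) = 0.1375
  (0,3): 0.01·log₂(0.0644) = -0.0396
  (1,1): 0.12·log₂(0.6803) = -0.0667
  (1,2): 0.04·log₂(0.4535) = -0.0456
  (1,3): 0.26·log₂(1.6731) = 0.1931
  (2,1): 0.05·log₂(0.7440) = -0.0213
  (2,2): 0.01·log₂(0.2976) = -0.0175
  (2,3): 0.10·log₂(1.6892) = 0.0756
Sum = 0.341 bits.

0.341 bits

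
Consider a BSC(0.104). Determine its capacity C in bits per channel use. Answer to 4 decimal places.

0.5185 bits

Binary symmetric channel: C = 1 − h₂(ε) where h₂ is the binary entropy function.
h₂(0.104) = −0.104·log₂0.104 − 0.896·log₂0.896 = 0.4815.
C = 1 − 0.4815 = 0.5185 bits per channel use.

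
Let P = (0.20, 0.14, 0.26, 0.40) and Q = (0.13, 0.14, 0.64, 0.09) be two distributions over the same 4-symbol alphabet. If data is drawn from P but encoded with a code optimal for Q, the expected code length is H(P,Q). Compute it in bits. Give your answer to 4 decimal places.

H(P,Q) = −Σ p·log₂ q.
  −0.20·log₂(0.13) = 0.58868
  −0.14·log₂(0.14) = 0.39711
  −0.26·log₂(0.64) = 0.16740
  −0.40·log₂(0.09) = 1.38957
H(P,Q) = 2.5428 bits.

2.5428 bits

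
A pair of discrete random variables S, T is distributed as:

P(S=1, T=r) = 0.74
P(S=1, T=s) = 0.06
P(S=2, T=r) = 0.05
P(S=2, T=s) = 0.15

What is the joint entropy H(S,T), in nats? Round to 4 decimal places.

0.8260 nats

H(S,T) = −Σ p(x,y)·ln p(x,y) over all 4 cells.
  cell (1,r): −0.74·ln0.74 = 0.22282
  cell (1,s): −0.06·ln0.06 = 0.16880
  cell (2,r): −0.05·ln0.05 = 0.14979
  cell (2,s): −0.15·ln0.15 = 0.28457
Sum = 0.8260 nats.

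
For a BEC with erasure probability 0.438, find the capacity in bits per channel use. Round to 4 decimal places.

Binary erasure channel: capacity C = 1 − ε.
C = 1 − 0.438 = 0.5620 bits per channel use.

0.5620 bits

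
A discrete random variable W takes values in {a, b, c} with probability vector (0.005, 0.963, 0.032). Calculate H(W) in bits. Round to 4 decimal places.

0.2495 bits

H(W) = −Σ p·log₂ p.
  −(0.005)·log₂(0.005) = 0.03822
  −(0.963)·log₂(0.963) = 0.05238
  −(0.032)·log₂(0.032) = 0.15891
Sum: 0.03822 + 0.05238 + 0.15891 = 0.2495 bits.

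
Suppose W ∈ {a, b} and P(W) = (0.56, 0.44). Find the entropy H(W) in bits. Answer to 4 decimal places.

H(W) = −Σ p·log₂ p.
  −(0.56)·log₂(0.56) = 0.46844
  −(0.44)·log₂(0.44) = 0.52115
Sum: 0.46844 + 0.52115 = 0.9896 bits.

0.9896 bits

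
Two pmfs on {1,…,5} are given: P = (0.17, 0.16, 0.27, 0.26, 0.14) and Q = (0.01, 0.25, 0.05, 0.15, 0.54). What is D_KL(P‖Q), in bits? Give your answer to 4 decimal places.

D(P‖Q) = Σ p·log₂(p/q).
  0.17·log₂(0.17/0.01) = 0.69487
  0.16·log₂(0.16/0.25) = -0.10302
  0.27·log₂(0.27/0.05) = 0.65690
  0.26·log₂(0.26/0.15) = 0.20632
  0.14·log₂(0.14/0.54) = -0.27265
D(P‖Q) = 1.1824 bits.

1.1824 bits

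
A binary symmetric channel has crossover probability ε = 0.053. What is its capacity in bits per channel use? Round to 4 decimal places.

0.7010 bits

Binary symmetric channel: C = 1 − h₂(ε) where h₂ is the binary entropy function.
h₂(0.053) = −0.053·log₂0.053 − 0.947·log₂0.947 = 0.2990.
C = 1 − 0.2990 = 0.7010 bits per channel use.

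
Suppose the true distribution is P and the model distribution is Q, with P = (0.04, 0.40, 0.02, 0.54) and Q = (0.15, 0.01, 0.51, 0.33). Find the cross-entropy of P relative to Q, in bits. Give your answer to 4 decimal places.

3.6502 bits

H(P,Q) = −Σ p·log₂ q.
  −0.04·log₂(0.15) = 0.10948
  −0.40·log₂(0.01) = 2.65754
  −0.02·log₂(0.51) = 0.01943
  −0.54·log₂(0.33) = 0.86371
H(P,Q) = 3.6502 bits.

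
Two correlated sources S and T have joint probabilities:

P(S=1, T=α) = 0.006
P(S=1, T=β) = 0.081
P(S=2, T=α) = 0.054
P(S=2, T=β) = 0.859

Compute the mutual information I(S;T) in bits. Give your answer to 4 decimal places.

0.0001 bits

Marginals: p(S) = (0.0870, 0.9130), p(T) = (0.0600, 0.9400).
I(S;T) = Σ p(x,y)·log₂[p(x,y)/(p(x)p(y))].
  (1,α): 0.006·log₂(1.1494) = 0.00121
  (1,β): 0.081·log₂(0.9905) = -0.00112
  (2,α): 0.054·log₂(0.9858) = -0.00112
  (2,β): 0.859·log₂(1.0009) = 0.00113
Sum = 0.0001 bits.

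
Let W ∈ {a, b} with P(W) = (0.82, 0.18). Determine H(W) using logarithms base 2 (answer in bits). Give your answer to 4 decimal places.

H(W) = −Σ p·log₂ p.
  −(0.82)·log₂(0.82) = 0.23477
  −(0.18)·log₂(0.18) = 0.44531
Sum: 0.23477 + 0.44531 = 0.6801 bits.

0.6801 bits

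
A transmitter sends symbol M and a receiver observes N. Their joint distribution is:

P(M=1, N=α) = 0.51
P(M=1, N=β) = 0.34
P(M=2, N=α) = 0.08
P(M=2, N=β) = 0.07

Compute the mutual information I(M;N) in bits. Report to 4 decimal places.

0.0017 bits

Marginals: p(M) = (0.8500, 0.1500), p(N) = (0.5900, 0.4100).
I(M;N) = Σ p(x,y)·log₂[p(x,y)/(p(x)p(y))].
  (1,α): 0.51·log₂(1.0169) = 0.01237
  (1,β): 0.34·log₂(0.9756) = -0.01211
  (2,α): 0.08·log₂(0.9040) = -0.01165
  (2,β): 0.07·log₂(1.1382) = 0.01307
Sum = 0.0017 bits.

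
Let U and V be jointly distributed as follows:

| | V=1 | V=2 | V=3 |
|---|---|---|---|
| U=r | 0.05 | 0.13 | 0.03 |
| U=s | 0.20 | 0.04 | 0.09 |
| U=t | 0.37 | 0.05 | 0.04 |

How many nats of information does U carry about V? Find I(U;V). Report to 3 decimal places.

Marginals: p(U) = (0.2100, 0.3300, 0.4600), p(V) = (0.6200, 0.2200, 0.1600).
I(U;V) = Σ p(x,y)·ln[p(x,y)/(p(x)p(y))].
  (r,1): 0.05·ln(0.3840) = -0.0479
  (r,2): 0.13·ln(2.8139) = 0.1345
  (r,3): 0.03·ln(0.8929) = -0.0034
  (s,1): 0.20·ln(0.9775) = -0.0045
  (s,2): 0.04·ln(0.5510) = -0.0238
  (s,3): 0.09·ln(1.7045) = 0.0480
  (t,1): 0.37·ln(1.2973) = 0.0963
  (t,2): 0.05·ln(0.4941) = -0.0353
  (t,3): 0.04·ln(0.5435) = -0.0244
Sum = 0.140 nats.

0.140 nats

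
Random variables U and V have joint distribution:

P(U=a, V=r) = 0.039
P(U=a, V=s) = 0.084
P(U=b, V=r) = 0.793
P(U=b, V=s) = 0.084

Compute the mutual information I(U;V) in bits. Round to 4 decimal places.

0.1428 bits

Marginals: p(U) = (0.1230, 0.8770), p(V) = (0.8320, 0.1680).
I(U;V) = H(U) + H(V) − H(U,V).
H(U) = 0.5379, H(V) = 0.6531, H(U,V) = 1.0482.
I(U;V) = 0.5379 + 0.6531 − 1.0482 = 0.1428 bits.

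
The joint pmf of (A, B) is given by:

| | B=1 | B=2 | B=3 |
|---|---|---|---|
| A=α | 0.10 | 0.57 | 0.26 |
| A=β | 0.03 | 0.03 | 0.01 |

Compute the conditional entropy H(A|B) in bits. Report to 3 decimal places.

Marginals: p(A) = (0.9300, 0.0700), p(B) = (0.1300, 0.6000, 0.2700).
H(A|B) = Σ p(B) · H(A|B=·).
  B=1: p=0.1300, H(A|B=1) = 0.7793
  B=2: p=0.6000, H(A|B=2) = 0.2864
  B=3: p=0.2700, H(A|B=3) = 0.2285
Weighted sum = 0.335 bits.

0.335 bits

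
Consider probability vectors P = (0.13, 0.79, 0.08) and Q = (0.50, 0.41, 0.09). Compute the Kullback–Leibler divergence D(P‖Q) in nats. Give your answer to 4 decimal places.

0.3336 nats

D(P‖Q) = Σ p·ln(p/q).
  0.13·ln(0.13/0.50) = -0.17512
  0.79·ln(0.79/0.41) = 0.51814
  0.08·ln(0.08/0.09) = -0.00942
D(P‖Q) = 0.3336 nats.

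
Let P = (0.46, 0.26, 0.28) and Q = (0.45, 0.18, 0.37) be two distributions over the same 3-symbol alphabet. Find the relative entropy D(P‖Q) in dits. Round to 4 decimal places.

0.0120 dits

D(P‖Q) = Σ p·log₁₀(p/q).
  0.46·log₁₀(0.46/0.45) = 0.00439
  0.26·log₁₀(0.26/0.18) = 0.04152
  0.28·log₁₀(0.28/0.37) = -0.03389
D(P‖Q) = 0.0120 dits.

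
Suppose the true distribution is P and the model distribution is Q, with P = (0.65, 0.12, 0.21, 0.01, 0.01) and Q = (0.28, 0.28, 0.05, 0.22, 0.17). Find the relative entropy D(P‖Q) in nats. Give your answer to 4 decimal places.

0.6879 nats

D(P‖Q) = Σ p·ln(p/q).
  0.65·ln(0.65/0.28) = 0.54742
  0.12·ln(0.12/0.28) = -0.10168
  0.21·ln(0.21/0.05) = 0.30137
  0.01·ln(0.01/0.22) = -0.03091
  0.01·ln(0.01/0.17) = -0.02833
D(P‖Q) = 0.6879 nats.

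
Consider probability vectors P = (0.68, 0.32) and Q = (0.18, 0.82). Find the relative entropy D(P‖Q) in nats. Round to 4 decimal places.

0.6027 nats

D(P‖Q) = Σ p·ln(p/q).
  0.68·ln(0.68/0.18) = 0.90381
  0.32·ln(0.32/0.82) = -0.30111
D(P‖Q) = 0.6027 nats.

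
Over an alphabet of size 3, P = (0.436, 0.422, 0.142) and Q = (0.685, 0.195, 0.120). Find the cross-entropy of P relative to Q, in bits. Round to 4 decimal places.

H(P,Q) = −Σ p·log₂ q.
  −0.436·log₂(0.685) = 0.23798
  −0.422·log₂(0.195) = 0.99527
  −0.142·log₂(0.120) = 0.43436
H(P,Q) = 1.6676 bits.

1.6676 bits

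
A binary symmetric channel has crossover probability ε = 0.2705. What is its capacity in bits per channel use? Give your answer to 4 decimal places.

0.1578 bits

Binary symmetric channel: C = 1 − h₂(ε) where h₂ is the binary entropy function.
h₂(0.2705) = −0.2705·log₂0.2705 − 0.7295·log₂0.7295 = 0.8422.
C = 1 − 0.8422 = 0.1578 bits per channel use.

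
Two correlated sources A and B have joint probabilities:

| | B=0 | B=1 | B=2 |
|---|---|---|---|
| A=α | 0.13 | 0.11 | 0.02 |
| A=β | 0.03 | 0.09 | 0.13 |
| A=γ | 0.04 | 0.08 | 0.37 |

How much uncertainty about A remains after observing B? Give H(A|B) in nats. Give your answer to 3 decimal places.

0.854 nats

Chain rule: H(A|B) = H(A,B) − H(B).
Marginals: p(A) = (0.2600, 0.2500, 0.4900), p(B) = (0.2000, 0.2800, 0.5200).
H(A,B) = 1.8721 nats; H(B) = 1.0184 nats.
H(A|B) = 1.8721 − 1.0184 = 0.854 nats.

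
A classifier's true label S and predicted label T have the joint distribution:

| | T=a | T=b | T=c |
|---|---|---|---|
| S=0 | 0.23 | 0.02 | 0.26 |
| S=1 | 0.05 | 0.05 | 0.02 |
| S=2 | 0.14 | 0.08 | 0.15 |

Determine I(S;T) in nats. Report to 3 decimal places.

0.071 nats

Marginals: p(S) = (0.5100, 0.1200, 0.3700), p(T) = (0.4200, 0.1500, 0.4300).
I(S;T) = H(S) + H(T) − H(S,T).
H(S) = 0.9657, H(T) = 1.0118, H(S,T) = 1.9062.
I(S;T) = 0.9657 + 1.0118 − 1.9062 = 0.071 nats.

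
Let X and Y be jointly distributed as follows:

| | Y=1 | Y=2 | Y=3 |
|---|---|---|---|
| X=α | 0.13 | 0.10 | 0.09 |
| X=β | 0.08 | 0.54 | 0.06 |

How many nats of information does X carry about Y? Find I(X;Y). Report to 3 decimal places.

0.109 nats

Marginals: p(X) = (0.3200, 0.6800), p(Y) = (0.2100, 0.6400, 0.1500).
I(X;Y) = Σ p(x,y)·ln[p(x,y)/(p(x)p(y))].
  (α,1): 0.13·ln(1.9345) = 0.0858
  (α,2): 0.10·ln(0.4883) = -0.0717
  (α,3): 0.09·ln(1.8750) = 0.0566
  (β,1): 0.08·ln(0.5602) = -0.0464
  (β,2): 0.54·ln(1.2408) = 0.1165
  (β,3): 0.06·ln(0.5882) = -0.0318
Sum = 0.109 nats.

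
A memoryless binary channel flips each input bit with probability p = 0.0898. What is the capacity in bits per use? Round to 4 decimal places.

Binary symmetric channel: C = 1 − h₂(ε) where h₂ is the binary entropy function.
h₂(0.0898) = −0.0898·log₂0.0898 − 0.9102·log₂0.9102 = 0.4358.
C = 1 − 0.4358 = 0.5642 bits per channel use.

0.5642 bits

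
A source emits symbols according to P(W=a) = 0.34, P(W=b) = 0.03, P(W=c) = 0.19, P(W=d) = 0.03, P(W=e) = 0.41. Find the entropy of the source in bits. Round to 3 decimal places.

1.815 bits

H(W) = −Σ p·log₂ p.
  −(0.34)·log₂(0.34) = 0.5292
  −(0.03)·log₂(0.03) = 0.1518
  −(0.19)·log₂(0.19) = 0.4552
  −(0.03)·log₂(0.03) = 0.1518
  −(0.41)·log₂(0.41) = 0.5274
Sum: 0.5292 + 0.1518 + 0.4552 + 0.1518 + 0.5274 = 1.815 bits.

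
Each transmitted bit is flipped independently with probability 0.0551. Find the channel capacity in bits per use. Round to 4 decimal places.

Binary symmetric channel: C = 1 − h₂(ε) where h₂ is the binary entropy function.
h₂(0.0551) = −0.0551·log₂0.0551 − 0.9449·log₂0.9449 = 0.3077.
C = 1 − 0.3077 = 0.6923 bits per channel use.

0.6923 bits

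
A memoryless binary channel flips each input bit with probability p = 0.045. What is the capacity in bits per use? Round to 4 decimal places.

Binary symmetric channel: C = 1 − h₂(ε) where h₂ is the binary entropy function.
h₂(0.045) = −0.045·log₂0.045 − 0.955·log₂0.955 = 0.2648.
C = 1 − 0.2648 = 0.7352 bits per channel use.

0.7352 bits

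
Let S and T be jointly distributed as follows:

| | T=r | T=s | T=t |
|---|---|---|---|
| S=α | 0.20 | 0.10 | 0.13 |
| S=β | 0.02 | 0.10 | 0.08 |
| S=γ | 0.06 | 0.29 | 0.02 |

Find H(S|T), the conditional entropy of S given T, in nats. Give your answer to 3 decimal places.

Marginals: p(S) = (0.4300, 0.2000, 0.3700), p(T) = (0.2800, 0.4900, 0.2300).
H(S|T) = Σ p(T) · H(S|T=·).
  T=r: p=0.2800, H(S|T=r) = 0.7589
  T=s: p=0.4900, H(S|T=s) = 0.9591
  T=t: p=0.2300, H(S|T=t) = 0.9022
Weighted sum = 0.890 nats.

0.890 nats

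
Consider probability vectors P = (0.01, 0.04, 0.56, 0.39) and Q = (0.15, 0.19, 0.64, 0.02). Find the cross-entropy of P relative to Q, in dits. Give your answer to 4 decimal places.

H(P,Q) = −Σ p·log₁₀ q.
  −0.01·log₁₀(0.15) = 0.00824
  −0.04·log₁₀(0.19) = 0.02885
  −0.56·log₁₀(0.64) = 0.10854
  −0.39·log₁₀(0.02) = 0.66260
H(P,Q) = 0.8082 dits.

0.8082 dits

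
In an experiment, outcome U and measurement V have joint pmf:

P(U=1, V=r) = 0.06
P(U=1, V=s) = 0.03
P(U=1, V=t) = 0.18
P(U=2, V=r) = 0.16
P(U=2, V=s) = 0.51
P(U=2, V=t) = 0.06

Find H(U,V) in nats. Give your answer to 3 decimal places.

H(U,V) = −Σ p(x,y)·ln p(x,y) over all 6 cells.
  cell (1,r): −0.06·ln0.06 = 0.1688
  cell (1,s): −0.03·ln0.03 = 0.1052
  cell (1,t): −0.18·ln0.18 = 0.3087
  cell (2,r): −0.16·ln0.16 = 0.2932
  cell (2,s): −0.51·ln0.51 = 0.3434
  cell (2,t): −0.06·ln0.06 = 0.1688
Sum = 1.388 nats.

1.388 nats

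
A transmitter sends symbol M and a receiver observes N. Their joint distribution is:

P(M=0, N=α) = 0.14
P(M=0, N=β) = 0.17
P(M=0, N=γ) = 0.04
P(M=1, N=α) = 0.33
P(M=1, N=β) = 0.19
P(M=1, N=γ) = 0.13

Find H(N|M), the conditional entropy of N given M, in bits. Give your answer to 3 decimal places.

Marginals: p(M) = (0.3500, 0.6500), p(N) = (0.4700, 0.3600, 0.1700).
H(N|M) = Σ p(M) · H(N|M=·).
  M=0: p=0.3500, H(N|M=0) = 1.3924
  M=1: p=0.6500, H(N|M=1) = 1.4796
Weighted sum = 1.449 bits.

1.449 bits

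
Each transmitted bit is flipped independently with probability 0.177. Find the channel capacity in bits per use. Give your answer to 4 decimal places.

Binary symmetric channel: C = 1 − h₂(ε) where h₂ is the binary entropy function.
h₂(0.177) = −0.177·log₂0.177 − 0.823·log₂0.823 = 0.6735.
C = 1 − 0.6735 = 0.3265 bits per channel use.

0.3265 bits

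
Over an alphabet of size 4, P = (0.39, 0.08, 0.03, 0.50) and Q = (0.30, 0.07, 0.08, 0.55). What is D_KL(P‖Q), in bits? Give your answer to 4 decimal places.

D(P‖Q) = Σ p·log₂(p/q).
  0.39·log₂(0.39/0.30) = 0.14762
  0.08·log₂(0.08/0.07) = 0.01541
  0.03·log₂(0.03/0.08) = -0.04245
  0.50·log₂(0.50/0.55) = -0.06875
D(P‖Q) = 0.0518 bits.

0.0518 bits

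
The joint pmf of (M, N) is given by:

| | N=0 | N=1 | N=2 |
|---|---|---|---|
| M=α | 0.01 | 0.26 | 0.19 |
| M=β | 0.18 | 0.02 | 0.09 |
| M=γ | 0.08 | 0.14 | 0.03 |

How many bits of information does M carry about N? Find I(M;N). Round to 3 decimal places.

0.355 bits

Marginals: p(M) = (0.4600, 0.2900, 0.2500), p(N) = (0.2700, 0.4200, 0.3100).
I(M;N) = Σ p(x,y)·log₂[p(x,y)/(p(x)p(y))].
  (α,0): 0.01·log₂(0.0805) = -0.0363
  (α,1): 0.26·log₂(1.3458) = 0.1114
  (α,2): 0.19·log₂(1.3324) = 0.0787
  (β,0): 0.18·log₂(2.2989) = 0.2162
  (β,1): 0.02·log₂(0.1642) = -0.0521
  (β,2): 0.09·log₂(1.0011) = 0.0001
  (γ,0): 0.08·log₂(1.1852) = 0.0196
  (γ,1): 0.14·log₂(1.3333) = 0.0581
  (γ,2): 0.03·log₂(0.3871) = -0.0411
Sum = 0.355 bits.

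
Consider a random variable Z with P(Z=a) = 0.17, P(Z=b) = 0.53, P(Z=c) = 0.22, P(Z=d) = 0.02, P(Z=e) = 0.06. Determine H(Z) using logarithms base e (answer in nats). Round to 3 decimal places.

1.218 nats

H(Z) = −Σ p·ln p.
  −(0.17)·ln(0.17) = 0.3012
  −(0.53)·ln(0.53) = 0.3365
  −(0.22)·ln(0.22) = 0.3331
  −(0.02)·ln(0.02) = 0.0782
  −(0.06)·ln(0.06) = 0.1688
Sum: 0.3012 + 0.3365 + 0.3331 + 0.0782 + 0.1688 = 1.218 nats.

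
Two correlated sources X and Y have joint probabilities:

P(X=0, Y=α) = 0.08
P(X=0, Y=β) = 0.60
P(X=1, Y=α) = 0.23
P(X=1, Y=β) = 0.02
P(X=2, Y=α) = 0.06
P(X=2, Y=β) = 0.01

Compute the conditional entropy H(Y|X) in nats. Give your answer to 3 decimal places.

Chain rule: H(Y|X) = H(X,Y) − H(X).
Marginals: p(X) = (0.6800, 0.2500, 0.0700), p(Y) = (0.3700, 0.6300).
H(X,Y) = 1.1397 nats; H(X) = 0.7950 nats.
H(Y|X) = 1.1397 − 0.7950 = 0.345 nats.

0.345 nats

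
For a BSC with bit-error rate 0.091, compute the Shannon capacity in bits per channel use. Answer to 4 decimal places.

Binary symmetric channel: C = 1 − h₂(ε) where h₂ is the binary entropy function.
h₂(0.091) = −0.091·log₂0.091 − 0.909·log₂0.909 = 0.4398.
C = 1 − 0.4398 = 0.5602 bits per channel use.

0.5602 bits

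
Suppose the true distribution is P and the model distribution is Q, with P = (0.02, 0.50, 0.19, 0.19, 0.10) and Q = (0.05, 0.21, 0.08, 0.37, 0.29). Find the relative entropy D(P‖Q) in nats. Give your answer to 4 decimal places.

0.3467 nats

D(P‖Q) = Σ p·ln(p/q).
  0.02·ln(0.02/0.05) = -0.01833
  0.50·ln(0.50/0.21) = 0.43375
  0.19·ln(0.19/0.08) = 0.16435
  0.19·ln(0.19/0.37) = -0.12663
  0.10·ln(0.10/0.29) = -0.10647
D(P‖Q) = 0.3467 nats.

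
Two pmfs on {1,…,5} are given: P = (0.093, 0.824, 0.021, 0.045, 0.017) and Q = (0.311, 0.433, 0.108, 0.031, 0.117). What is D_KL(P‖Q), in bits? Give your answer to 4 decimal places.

D(P‖Q) = Σ p·log₂(p/q).
  0.093·log₂(0.093/0.311) = -0.16197
  0.824·log₂(0.824/0.433) = 0.76490
  0.021·log₂(0.021/0.108) = -0.04961
  0.045·log₂(0.045/0.031) = 0.02419
  0.017·log₂(0.017/0.117) = -0.04731
D(P‖Q) = 0.5302 bits.

0.5302 bits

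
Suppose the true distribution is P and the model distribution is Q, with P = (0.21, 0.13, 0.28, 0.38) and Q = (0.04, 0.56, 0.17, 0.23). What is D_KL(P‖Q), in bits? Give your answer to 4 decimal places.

D(P‖Q) = Σ p·log₂(p/q).
  0.21·log₂(0.21/0.04) = 0.50239
  0.13·log₂(0.13/0.56) = -0.27390
  0.28·log₂(0.28/0.17) = 0.20157
  0.38·log₂(0.38/0.23) = 0.27526
D(P‖Q) = 0.7053 bits.

0.7053 bits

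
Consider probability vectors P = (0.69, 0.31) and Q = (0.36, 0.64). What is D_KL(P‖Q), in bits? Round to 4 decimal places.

D(P‖Q) = Σ p·log₂(p/q).
  0.69·log₂(0.69/0.36) = 0.64763
  0.31·log₂(0.31/0.64) = -0.32420
D(P‖Q) = 0.3234 bits.

0.3234 bits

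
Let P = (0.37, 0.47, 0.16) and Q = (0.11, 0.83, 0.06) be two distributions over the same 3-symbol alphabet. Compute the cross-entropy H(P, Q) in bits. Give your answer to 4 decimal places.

1.9540 bits

H(P,Q) = −Σ p·log₂ q.
  −0.37·log₂(0.11) = 1.17824
  −0.47·log₂(0.83) = 0.12634
  −0.16·log₂(0.06) = 0.64942
H(P,Q) = 1.9540 bits.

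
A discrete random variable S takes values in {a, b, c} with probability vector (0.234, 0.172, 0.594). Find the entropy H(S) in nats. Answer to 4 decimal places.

0.9520 nats

H(S) = −Σ p·ln p.
  −(0.234)·ln(0.234) = 0.33987
  −(0.172)·ln(0.172) = 0.30276
  −(0.594)·ln(0.594) = 0.30940
Sum: 0.33987 + 0.30276 + 0.30940 = 0.9520 nats.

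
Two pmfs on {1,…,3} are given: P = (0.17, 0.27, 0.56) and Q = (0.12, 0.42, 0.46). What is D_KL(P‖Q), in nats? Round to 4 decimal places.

D(P‖Q) = Σ p·ln(p/q).
  0.17·ln(0.17/0.12) = 0.05921
  0.27·ln(0.27/0.42) = -0.11929
  0.56·ln(0.56/0.46) = 0.11016
D(P‖Q) = 0.0501 nats.

0.0501 nats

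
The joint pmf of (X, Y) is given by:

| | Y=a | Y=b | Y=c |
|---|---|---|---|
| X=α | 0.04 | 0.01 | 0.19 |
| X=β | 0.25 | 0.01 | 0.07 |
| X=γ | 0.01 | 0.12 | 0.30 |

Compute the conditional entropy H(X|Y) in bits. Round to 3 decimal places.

1.110 bits

Marginals: p(X) = (0.2400, 0.3300, 0.4300), p(Y) = (0.3000, 0.1400, 0.5600).
H(X|Y) = Σ p(Y) · H(X|Y=·).
  Y=a: p=0.3000, H(X|Y=a) = 0.7703
  Y=b: p=0.1400, H(X|Y=b) = 0.7345
  Y=c: p=0.5600, H(X|Y=c) = 1.3865
Weighted sum = 1.110 bits.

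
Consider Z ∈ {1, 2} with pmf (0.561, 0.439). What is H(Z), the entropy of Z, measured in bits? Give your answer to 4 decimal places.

0.9892 bits

H(Z) = −Σ p·log₂ p.
  −(0.561)·log₂(0.561) = 0.46783
  −(0.439)·log₂(0.439) = 0.52140
Sum: 0.46783 + 0.52140 = 0.9892 bits.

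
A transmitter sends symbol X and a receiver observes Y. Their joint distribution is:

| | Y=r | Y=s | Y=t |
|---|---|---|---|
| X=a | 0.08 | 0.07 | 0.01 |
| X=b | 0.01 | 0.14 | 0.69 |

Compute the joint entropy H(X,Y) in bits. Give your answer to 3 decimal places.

1.459 bits

H(X,Y) = −Σ p(x,y)·log₂ p(x,y) over all 6 cells.
  cell (a,r): −0.08·log₂0.08 = 0.2915
  cell (a,s): −0.07·log₂0.07 = 0.2686
  cell (a,t): −0.01·log₂0.01 = 0.0664
  cell (b,r): −0.01·log₂0.01 = 0.0664
  cell (b,s): −0.14·log₂0.14 = 0.3971
  cell (b,t): −0.69·log₂0.69 = 0.3694
Sum = 1.459 bits.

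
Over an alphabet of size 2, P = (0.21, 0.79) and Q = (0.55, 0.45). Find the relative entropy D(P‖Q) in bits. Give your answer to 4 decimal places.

0.3497 bits

D(P‖Q) = Σ p·log₂(p/q).
  0.21·log₂(0.21/0.55) = -0.29170
  0.79·log₂(0.79/0.45) = 0.64142
D(P‖Q) = 0.3497 bits.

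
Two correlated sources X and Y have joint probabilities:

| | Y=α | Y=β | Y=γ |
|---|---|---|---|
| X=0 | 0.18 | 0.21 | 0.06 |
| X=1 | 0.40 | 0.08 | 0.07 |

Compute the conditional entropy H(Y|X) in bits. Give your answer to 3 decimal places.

Marginals: p(X) = (0.4500, 0.5500), p(Y) = (0.5800, 0.2900, 0.1300).
H(Y|X) = Σ p(X) · H(Y|X=·).
  X=0: p=0.4500, H(Y|X=0) = 1.4295
  X=1: p=0.5500, H(Y|X=1) = 1.1172
Weighted sum = 1.258 bits.

1.258 bits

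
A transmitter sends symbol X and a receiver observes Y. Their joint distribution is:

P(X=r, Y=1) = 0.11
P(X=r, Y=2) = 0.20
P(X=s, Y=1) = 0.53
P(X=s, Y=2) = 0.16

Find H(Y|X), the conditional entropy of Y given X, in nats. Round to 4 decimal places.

0.5753 nats

Marginals: p(X) = (0.3100, 0.6900), p(Y) = (0.6400, 0.3600).
H(Y|X) = Σ p(X) · H(Y|X=·).
  X=r: p=0.3100, H(Y|X=r) = 0.6504
  X=s: p=0.6900, H(Y|X=s) = 0.5415
Weighted sum = 0.5753 nats.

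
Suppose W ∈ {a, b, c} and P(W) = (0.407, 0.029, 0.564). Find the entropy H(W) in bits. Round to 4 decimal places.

H(W) = −Σ p·log₂ p.
  −(0.407)·log₂(0.407) = 0.52784
  −(0.029)·log₂(0.029) = 0.14813
  −(0.564)·log₂(0.564) = 0.46600
Sum: 0.52784 + 0.14813 + 0.46600 = 1.1420 bits.

1.1420 bits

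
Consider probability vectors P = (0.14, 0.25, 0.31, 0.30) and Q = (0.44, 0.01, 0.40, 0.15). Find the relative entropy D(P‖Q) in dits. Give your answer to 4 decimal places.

D(P‖Q) = Σ p·log₁₀(p/q).
  0.14·log₁₀(0.14/0.44) = -0.06963
  0.25·log₁₀(0.25/0.01) = 0.34949
  0.31·log₁₀(0.31/0.40) = -0.03432
  0.30·log₁₀(0.30/0.15) = 0.09031
D(P‖Q) = 0.3359 dits.

0.3359 dits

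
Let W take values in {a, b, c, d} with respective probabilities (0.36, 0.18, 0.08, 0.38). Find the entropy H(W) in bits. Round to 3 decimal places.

1.798 bits

H(W) = −Σ p·log₂ p.
  −(0.36)·log₂(0.36) = 0.5306
  −(0.18)·log₂(0.18) = 0.4453
  −(0.08)·log₂(0.08) = 0.2915
  −(0.38)·log₂(0.38) = 0.5305
Sum: 0.5306 + 0.4453 + 0.2915 + 0.5305 = 1.798 bits.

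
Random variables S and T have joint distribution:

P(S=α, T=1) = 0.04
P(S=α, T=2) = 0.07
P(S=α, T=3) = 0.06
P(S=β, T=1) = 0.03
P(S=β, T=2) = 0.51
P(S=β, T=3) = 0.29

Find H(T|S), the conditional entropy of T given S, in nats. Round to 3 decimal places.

Chain rule: H(T|S) = H(S,T) − H(S).
Marginals: p(S) = (0.1700, 0.8300), p(T) = (0.0700, 0.5800, 0.3500).
H(S,T) = 1.2913 nats; H(S) = 0.4559 nats.
H(T|S) = 1.2913 − 0.4559 = 0.835 nats.

0.835 nats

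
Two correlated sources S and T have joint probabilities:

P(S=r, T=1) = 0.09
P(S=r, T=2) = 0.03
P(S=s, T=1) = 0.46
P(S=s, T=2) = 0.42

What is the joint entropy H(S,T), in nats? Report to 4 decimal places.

1.0435 nats

H(S,T) = −Σ p(x,y)·ln p(x,y) over all 4 cells.
  cell (r,1): −0.09·ln0.09 = 0.21672
  cell (r,2): −0.03·ln0.03 = 0.10520
  cell (s,1): −0.46·ln0.46 = 0.35720
  cell (s,2): −0.42·ln0.42 = 0.36435
Sum = 1.0435 nats.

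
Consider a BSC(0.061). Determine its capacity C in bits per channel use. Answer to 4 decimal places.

0.6686 bits

Binary symmetric channel: C = 1 − h₂(ε) where h₂ is the binary entropy function.
h₂(0.061) = −0.061·log₂0.061 − 0.939·log₂0.939 = 0.3314.
C = 1 − 0.3314 = 0.6686 bits per channel use.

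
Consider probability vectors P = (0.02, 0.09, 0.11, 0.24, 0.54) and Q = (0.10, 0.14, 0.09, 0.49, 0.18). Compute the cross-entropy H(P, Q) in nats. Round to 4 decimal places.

1.5851 nats

H(P,Q) = −Σ p·ln q.
  −0.02·ln(0.10) = 0.04605
  −0.09·ln(0.14) = 0.17695
  −0.11·ln(0.09) = 0.26487
  −0.24·ln(0.49) = 0.17120
  −0.54·ln(0.18) = 0.92599
H(P,Q) = 1.5851 nats.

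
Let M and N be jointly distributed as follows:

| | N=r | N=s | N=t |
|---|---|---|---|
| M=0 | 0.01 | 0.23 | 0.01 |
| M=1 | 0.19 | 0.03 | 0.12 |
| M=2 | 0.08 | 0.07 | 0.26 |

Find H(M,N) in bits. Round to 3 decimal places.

2.660 bits

H(M,N) = −Σ p(x,y)·log₂ p(x,y) over all 9 cells.
  cell (0,r): −0.01·log₂0.01 = 0.0664
  cell (0,s): −0.23·log₂0.23 = 0.4877
  cell (0,t): −0.01·log₂0.01 = 0.0664
  cell (1,r): −0.19·log₂0.19 = 0.4552
  cell (1,s): −0.03·log₂0.03 = 0.1518
  cell (1,t): −0.12·log₂0.12 = 0.3671
  cell (2,r): −0.08·log₂0.08 = 0.2915
  cell (2,s): −0.07·log₂0.07 = 0.2686
  cell (2,t): −0.26·log₂0.26 = 0.5053
Sum = 2.660 bits.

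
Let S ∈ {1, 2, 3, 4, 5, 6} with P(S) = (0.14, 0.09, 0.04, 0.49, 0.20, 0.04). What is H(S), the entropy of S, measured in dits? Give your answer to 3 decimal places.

H(S) = −Σ p·log₁₀ p.
  −(0.14)·log₁₀(0.14) = 0.1195
  −(0.09)·log₁₀(0.09) = 0.0941
  −(0.04)·log₁₀(0.04) = 0.0559
  −(0.49)·log₁₀(0.49) = 0.1518
  −(0.20)·log₁₀(0.20) = 0.1398
  −(0.04)·log₁₀(0.04) = 0.0559
Sum: 0.1195 + 0.0941 + 0.0559 + 0.1518 + 0.1398 + 0.0559 = 0.617 dits.

0.617 dits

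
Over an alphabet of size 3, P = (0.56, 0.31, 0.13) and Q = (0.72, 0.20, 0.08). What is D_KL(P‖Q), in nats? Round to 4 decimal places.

D(P‖Q) = Σ p·ln(p/q).
  0.56·ln(0.56/0.72) = -0.14074
  0.31·ln(0.31/0.20) = 0.13586
  0.13·ln(0.13/0.08) = 0.06312
D(P‖Q) = 0.0582 nats.

0.0582 nats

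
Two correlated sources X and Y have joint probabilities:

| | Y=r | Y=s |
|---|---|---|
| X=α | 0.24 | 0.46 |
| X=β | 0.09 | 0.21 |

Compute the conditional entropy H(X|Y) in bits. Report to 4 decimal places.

Chain rule: H(X|Y) = H(X,Y) − H(Y).
Marginals: p(X) = (0.7000, 0.3000), p(Y) = (0.3300, 0.6700).
H(X,Y) = 1.7949 bits; H(Y) = 0.9149 bits.
H(X|Y) = 1.7949 − 0.9149 = 0.8800 bits.

0.8800 bits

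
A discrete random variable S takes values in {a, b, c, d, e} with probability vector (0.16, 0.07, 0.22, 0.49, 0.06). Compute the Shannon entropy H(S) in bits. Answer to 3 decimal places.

H(S) = −Σ p·log₂ p.
  −(0.16)·log₂(0.16) = 0.4230
  −(0.07)·log₂(0.07) = 0.2686
  −(0.22)·log₂(0.22) = 0.4806
  −(0.49)·log₂(0.49) = 0.5043
  −(0.06)·log₂(0.06) = 0.2435
Sum: 0.4230 + 0.2686 + 0.4806 + 0.5043 + 0.2435 = 1.920 bits.

1.920 bits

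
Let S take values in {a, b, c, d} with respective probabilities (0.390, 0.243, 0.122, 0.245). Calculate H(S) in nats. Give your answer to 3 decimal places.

1.312 nats

H(S) = −Σ p·ln p.
  −(0.390)·ln(0.390) = 0.3672
  −(0.243)·ln(0.243) = 0.3438
  −(0.122)·ln(0.122) = 0.2567
  −(0.245)·ln(0.245) = 0.3446
Sum: 0.3672 + 0.3438 + 0.2567 + 0.3446 = 1.312 nats.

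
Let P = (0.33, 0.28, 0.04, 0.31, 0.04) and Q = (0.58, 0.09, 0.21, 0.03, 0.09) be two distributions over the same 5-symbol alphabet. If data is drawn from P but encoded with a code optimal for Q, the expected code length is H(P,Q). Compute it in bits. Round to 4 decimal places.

3.0293 bits

H(P,Q) = −Σ p·log₂ q.
  −0.33·log₂(0.58) = 0.25934
  −0.28·log₂(0.09) = 0.97270
  −0.04·log₂(0.21) = 0.09006
  −0.31·log₂(0.03) = 1.56826
  −0.04·log₂(0.09) = 0.13896
H(P,Q) = 3.0293 bits.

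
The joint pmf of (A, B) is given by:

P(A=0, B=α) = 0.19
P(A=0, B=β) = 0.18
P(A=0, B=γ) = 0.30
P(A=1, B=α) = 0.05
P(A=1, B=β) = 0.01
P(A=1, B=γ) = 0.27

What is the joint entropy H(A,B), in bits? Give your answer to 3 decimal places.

H(A,B) = −Σ p(x,y)·log₂ p(x,y) over all 6 cells.
  cell (0,α): −0.19·log₂0.19 = 0.4552
  cell (0,β): −0.18·log₂0.18 = 0.4453
  cell (0,γ): −0.30·log₂0.30 = 0.5211
  cell (1,α): −0.05·log₂0.05 = 0.2161
  cell (1,β): −0.01·log₂0.01 = 0.0664
  cell (1,γ): −0.27·log₂0.27 = 0.5100
Sum = 2.214 bits.

2.214 bits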